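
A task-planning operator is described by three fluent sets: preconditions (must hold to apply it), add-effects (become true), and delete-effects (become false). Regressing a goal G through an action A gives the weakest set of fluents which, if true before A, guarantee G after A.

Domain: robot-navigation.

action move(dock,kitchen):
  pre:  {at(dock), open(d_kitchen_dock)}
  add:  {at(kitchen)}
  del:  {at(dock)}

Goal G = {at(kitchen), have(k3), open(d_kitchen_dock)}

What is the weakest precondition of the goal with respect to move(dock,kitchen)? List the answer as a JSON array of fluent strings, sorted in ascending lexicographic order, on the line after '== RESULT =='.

Regress:
  G ∩ del = {}  (empty — regression defined)
  G \ add = {at(kitchen), have(k3), open(d_kitchen_dock)} \ {at(kitchen)} = {have(k3), open(d_kitchen_dock)}
  ∪ pre   = {have(k3), open(d_kitchen_dock)} ∪ {at(dock), open(d_kitchen_dock)}
          = {at(dock), have(k3), open(d_kitchen_dock)}

== RESULT ==
["at(dock)", "have(k3)", "open(d_kitchen_dock)"]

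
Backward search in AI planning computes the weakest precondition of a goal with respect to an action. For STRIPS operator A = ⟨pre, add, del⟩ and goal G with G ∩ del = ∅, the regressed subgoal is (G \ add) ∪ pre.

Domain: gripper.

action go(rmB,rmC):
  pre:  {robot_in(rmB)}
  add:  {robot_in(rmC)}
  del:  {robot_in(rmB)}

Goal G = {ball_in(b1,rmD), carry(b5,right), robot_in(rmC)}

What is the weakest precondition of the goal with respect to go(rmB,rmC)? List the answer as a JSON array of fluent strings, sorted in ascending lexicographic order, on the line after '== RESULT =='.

Compute (G \ add) ∪ pre:
  G ∩ del = {}  (empty — regression defined)
  G \ add = {ball_in(b1,rmD), carry(b5,right), robot_in(rmC)} \ {robot_in(rmC)} = {ball_in(b1,rmD), carry(b5,right)}
  ∪ pre   = {ball_in(b1,rmD), carry(b5,right)} ∪ {robot_in(rmB)}
          = {ball_in(b1,rmD), carry(b5,right), robot_in(rmB)}

== RESULT ==
["ball_in(b1,rmD)", "carry(b5,right)", "robot_in(rmB)"]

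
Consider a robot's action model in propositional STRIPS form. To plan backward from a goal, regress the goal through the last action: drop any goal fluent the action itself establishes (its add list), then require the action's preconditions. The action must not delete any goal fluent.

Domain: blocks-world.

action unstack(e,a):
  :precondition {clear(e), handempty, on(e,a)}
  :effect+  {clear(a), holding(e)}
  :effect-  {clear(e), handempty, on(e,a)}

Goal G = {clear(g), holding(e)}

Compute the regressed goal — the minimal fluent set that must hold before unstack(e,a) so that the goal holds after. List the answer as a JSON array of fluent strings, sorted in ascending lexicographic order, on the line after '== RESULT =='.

Regress:
  G ∩ del = {}  (empty — regression defined)
  G \ add = {clear(g), holding(e)} \ {clear(a), holding(e)} = {clear(g)}
  ∪ pre   = {clear(g)} ∪ {clear(e), handempty, on(e,a)}
          = {clear(e), clear(g), handempty, on(e,a)}

== RESULT ==
["clear(e)", "clear(g)", "handempty", "on(e,a)"]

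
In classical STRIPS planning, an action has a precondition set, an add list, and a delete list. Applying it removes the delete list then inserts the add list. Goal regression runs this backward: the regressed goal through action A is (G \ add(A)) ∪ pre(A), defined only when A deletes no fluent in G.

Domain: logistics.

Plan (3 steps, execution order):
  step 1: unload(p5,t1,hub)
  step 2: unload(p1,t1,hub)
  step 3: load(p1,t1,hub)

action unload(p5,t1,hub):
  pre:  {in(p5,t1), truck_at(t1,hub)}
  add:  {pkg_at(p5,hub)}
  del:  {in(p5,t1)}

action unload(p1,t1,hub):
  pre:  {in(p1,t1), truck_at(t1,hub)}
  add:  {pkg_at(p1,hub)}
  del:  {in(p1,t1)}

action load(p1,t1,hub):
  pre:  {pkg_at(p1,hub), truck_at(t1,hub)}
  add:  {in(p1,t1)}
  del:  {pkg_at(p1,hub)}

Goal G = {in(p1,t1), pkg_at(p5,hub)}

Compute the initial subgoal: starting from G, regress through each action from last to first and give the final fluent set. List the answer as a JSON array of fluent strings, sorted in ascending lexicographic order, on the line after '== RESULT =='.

Regress step by step:
  through step 3 (load(p1,t1,hub)): drop {in(p1,t1)}, keep {pkg_at(p5,hub)}, require {pkg_at(p1,hub), truck_at(t1,hub)}
    → {pkg_at(p1,hub), pkg_at(p5,hub), truck_at(t1,hub)}
  through step 2 (unload(p1,t1,hub)): drop {pkg_at(p1,hub)}, keep {pkg_at(p5,hub), truck_at(t1,hub)}, require {in(p1,t1), truck_at(t1,hub)}
    → {in(p1,t1), pkg_at(p5,hub), truck_at(t1,hub)}
  through step 1 (unload(p5,t1,hub)): drop {pkg_at(p5,hub)}, keep {in(p1,t1), truck_at(t1,hub)}, require {in(p5,t1), truck_at(t1,hub)}
    → {in(p1,t1), in(p5,t1), truck_at(t1,hub)}

== RESULT ==
["in(p1,t1)", "in(p5,t1)", "truck_at(t1,hub)"]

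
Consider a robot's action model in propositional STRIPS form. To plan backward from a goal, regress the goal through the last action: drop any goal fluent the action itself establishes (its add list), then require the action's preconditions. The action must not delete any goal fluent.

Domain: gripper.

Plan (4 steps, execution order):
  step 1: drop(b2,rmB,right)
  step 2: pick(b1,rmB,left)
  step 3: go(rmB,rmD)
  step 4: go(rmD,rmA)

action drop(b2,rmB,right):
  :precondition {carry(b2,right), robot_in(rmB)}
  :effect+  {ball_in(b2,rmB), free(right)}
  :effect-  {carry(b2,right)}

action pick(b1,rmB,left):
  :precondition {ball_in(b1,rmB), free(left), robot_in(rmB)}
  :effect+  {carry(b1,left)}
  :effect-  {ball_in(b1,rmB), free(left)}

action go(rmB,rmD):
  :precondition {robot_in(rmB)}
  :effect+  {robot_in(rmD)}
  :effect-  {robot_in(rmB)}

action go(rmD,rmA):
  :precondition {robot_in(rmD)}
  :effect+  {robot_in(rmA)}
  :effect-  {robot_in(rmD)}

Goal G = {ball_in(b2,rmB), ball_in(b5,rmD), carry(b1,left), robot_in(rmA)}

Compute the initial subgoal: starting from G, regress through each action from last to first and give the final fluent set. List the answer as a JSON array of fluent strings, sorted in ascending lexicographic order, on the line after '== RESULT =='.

Regress step by step:
  through step 4 (go(rmD,rmA)): drop {robot_in(rmA)}, keep {ball_in(b2,rmB), ball_in(b5,rmD), carry(b1,left)}, require {robot_in(rmD)}
    → {ball_in(b2,rmB), ball_in(b5,rmD), carry(b1,left), robot_in(rmD)}
  through step 3 (go(rmB,rmD)): drop {robot_in(rmD)}, keep {ball_in(b2,rmB), ball_in(b5,rmD), carry(b1,left)}, require {robot_in(rmB)}
    → {ball_in(b2,rmB), ball_in(b5,rmD), carry(b1,left), robot_in(rmB)}
  through step 2 (pick(b1,rmB,left)): drop {carry(b1,left)}, keep {ball_in(b2,rmB), ball_in(b5,rmD), robot_in(rmB)}, require {ball_in(b1,rmB), free(left), robot_in(rmB)}
    → {ball_in(b1,rmB), ball_in(b2,rmB), ball_in(b5,rmD), free(left), robot_in(rmB)}
  through step 1 (drop(b2,rmB,right)): drop {ball_in(b2,rmB)}, keep {ball_in(b1,rmB), ball_in(b5,rmD), free(left), robot_in(rmB)}, require {carry(b2,right), robot_in(rmB)}
    → {ball_in(b1,rmB), ball_in(b5,rmD), carry(b2,right), free(left), robot_in(rmB)}

== RESULT ==
["ball_in(b1,rmB)", "ball_in(b5,rmD)", "carry(b2,right)", "free(left)", "robot_in(rmB)"]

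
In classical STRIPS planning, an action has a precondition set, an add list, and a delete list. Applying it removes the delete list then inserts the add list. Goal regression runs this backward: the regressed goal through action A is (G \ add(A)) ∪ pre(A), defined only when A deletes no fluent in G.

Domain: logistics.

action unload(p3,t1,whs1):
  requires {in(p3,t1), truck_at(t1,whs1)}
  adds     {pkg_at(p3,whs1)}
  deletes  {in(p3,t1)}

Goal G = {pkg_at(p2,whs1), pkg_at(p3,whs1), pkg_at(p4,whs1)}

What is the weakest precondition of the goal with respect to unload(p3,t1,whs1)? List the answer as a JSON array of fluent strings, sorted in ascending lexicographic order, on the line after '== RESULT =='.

Compute (G \ add) ∪ pre:
  G ∩ del = {}  (empty — regression defined)
  G \ add = {pkg_at(p2,whs1), pkg_at(p3,whs1), pkg_at(p4,whs1)} \ {pkg_at(p3,whs1)} = {pkg_at(p2,whs1), pkg_at(p4,whs1)}
  ∪ pre   = {pkg_at(p2,whs1), pkg_at(p4,whs1)} ∪ {in(p3,t1), truck_at(t1,whs1)}
          = {in(p3,t1), pkg_at(p2,whs1), pkg_at(p4,whs1), truck_at(t1,whs1)}

== RESULT ==
["in(p3,t1)", "pkg_at(p2,whs1)", "pkg_at(p4,whs1)", "truck_at(t1,whs1)"]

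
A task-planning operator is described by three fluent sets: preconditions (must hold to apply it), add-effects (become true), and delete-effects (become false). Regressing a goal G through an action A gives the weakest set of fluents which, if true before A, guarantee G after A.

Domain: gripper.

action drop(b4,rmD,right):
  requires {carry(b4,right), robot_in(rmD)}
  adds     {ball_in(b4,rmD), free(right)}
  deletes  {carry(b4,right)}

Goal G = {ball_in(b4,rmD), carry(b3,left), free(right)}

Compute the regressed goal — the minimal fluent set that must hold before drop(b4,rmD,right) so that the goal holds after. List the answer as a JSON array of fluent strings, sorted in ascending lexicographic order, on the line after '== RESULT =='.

Compute (G \ add) ∪ pre:
  G ∩ del = {}  (empty — regression defined)
  G \ add = {ball_in(b4,rmD), carry(b3,left), free(right)} \ {ball_in(b4,rmD), free(right)} = {carry(b3,left)}
  ∪ pre   = {carry(b3,left)} ∪ {carry(b4,right), robot_in(rmD)}
          = {carry(b3,left), carry(b4,right), robot_in(rmD)}

== RESULT ==
["carry(b3,left)", "carry(b4,right)", "robot_in(rmD)"]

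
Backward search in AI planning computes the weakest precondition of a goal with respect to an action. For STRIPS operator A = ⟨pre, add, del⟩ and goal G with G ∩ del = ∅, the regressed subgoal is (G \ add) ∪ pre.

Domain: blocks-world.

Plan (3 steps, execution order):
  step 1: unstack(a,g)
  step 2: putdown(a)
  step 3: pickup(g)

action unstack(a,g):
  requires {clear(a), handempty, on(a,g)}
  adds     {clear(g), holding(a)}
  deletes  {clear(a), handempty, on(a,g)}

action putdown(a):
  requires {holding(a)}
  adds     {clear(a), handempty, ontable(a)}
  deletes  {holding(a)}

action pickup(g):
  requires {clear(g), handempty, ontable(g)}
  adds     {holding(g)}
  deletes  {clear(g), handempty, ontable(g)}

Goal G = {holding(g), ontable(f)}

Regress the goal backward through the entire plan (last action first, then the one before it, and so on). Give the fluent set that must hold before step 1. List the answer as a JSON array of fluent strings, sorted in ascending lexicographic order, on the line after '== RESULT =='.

Work backward from the goal:
  through step 3 (pickup(g)): drop {holding(g)}, keep {ontable(f)}, require {clear(g), handempty, ontable(g)}
    → {clear(g), handempty, ontable(f), ontable(g)}
  through step 2 (putdown(a)): drop {handempty}, keep {clear(g), ontable(f), ontable(g)}, require {holding(a)}
    → {clear(g), holding(a), ontable(f), ontable(g)}
  through step 1 (unstack(a,g)): drop {clear(g), holding(a)}, keep {ontable(f), ontable(g)}, require {clear(a), handempty, on(a,g)}
    → {clear(a), handempty, on(a,g), ontable(f), ontable(g)}

== RESULT ==
["clear(a)", "handempty", "on(a,g)", "ontable(f)", "ontable(g)"]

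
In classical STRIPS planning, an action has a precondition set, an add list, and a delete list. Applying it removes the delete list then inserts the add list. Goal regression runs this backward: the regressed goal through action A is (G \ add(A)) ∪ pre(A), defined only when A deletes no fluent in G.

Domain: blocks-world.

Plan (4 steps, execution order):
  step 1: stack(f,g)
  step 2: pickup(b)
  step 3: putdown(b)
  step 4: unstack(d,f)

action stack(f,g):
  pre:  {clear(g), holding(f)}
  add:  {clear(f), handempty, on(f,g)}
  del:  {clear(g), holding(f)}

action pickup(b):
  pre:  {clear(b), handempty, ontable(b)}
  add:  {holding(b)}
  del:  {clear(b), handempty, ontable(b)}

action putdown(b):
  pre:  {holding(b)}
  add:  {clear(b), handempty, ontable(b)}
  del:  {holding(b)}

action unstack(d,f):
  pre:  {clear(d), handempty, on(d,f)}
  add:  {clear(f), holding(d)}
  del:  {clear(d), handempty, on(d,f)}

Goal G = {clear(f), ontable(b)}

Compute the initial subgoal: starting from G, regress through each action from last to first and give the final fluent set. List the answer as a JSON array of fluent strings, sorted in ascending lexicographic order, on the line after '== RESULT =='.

Work backward from the goal:
  through step 4 (unstack(d,f)): drop {clear(f)}, keep {ontable(b)}, require {clear(d), handempty, on(d,f)}
    → {clear(d), handempty, on(d,f), ontable(b)}
  through step 3 (putdown(b)): drop {handempty, ontable(b)}, keep {clear(d), on(d,f)}, require {holding(b)}
    → {clear(d), holding(b), on(d,f)}
  through step 2 (pickup(b)): drop {holding(b)}, keep {clear(d), on(d,f)}, require {clear(b), handempty, ontable(b)}
    → {clear(b), clear(d), handempty, on(d,f), ontable(b)}
  through step 1 (stack(f,g)): drop {handempty}, keep {clear(b), clear(d), on(d,f), ontable(b)}, require {clear(g), holding(f)}
    → {clear(b), clear(d), clear(g), holding(f), on(d,f), ontable(b)}

== RESULT ==
["clear(b)", "clear(d)", "clear(g)", "holding(f)", "on(d,f)", "ontable(b)"]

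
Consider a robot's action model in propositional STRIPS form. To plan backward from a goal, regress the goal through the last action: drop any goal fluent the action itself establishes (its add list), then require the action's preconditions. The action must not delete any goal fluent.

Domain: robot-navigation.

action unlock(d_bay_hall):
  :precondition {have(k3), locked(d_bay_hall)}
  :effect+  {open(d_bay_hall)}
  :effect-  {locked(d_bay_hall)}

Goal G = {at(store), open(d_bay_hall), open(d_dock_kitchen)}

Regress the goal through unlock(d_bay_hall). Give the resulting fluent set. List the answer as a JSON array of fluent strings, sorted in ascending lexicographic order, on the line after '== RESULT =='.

Regress:
  G ∩ del = {}  (empty — regression defined)
  G \ add = {at(store), open(d_bay_hall), open(d_dock_kitchen)} \ {open(d_bay_hall)} = {at(store), open(d_dock_kitchen)}
  ∪ pre   = {at(store), open(d_dock_kitchen)} ∪ {have(k3), locked(d_bay_hall)}
          = {at(store), have(k3), locked(d_bay_hall), open(d_dock_kitchen)}

== RESULT ==
["at(store)", "have(k3)", "locked(d_bay_hall)", "open(d_dock_kitchen)"]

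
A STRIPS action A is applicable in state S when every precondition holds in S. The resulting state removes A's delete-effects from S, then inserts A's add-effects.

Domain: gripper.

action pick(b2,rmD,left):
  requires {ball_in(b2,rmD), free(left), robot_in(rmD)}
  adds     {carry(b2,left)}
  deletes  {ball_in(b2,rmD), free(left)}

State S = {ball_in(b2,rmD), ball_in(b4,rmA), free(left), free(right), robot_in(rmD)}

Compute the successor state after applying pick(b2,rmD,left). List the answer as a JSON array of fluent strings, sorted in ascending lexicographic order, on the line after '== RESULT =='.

Compute (S \ del) ∪ add:
  pre ⊆ S: {ball_in(b2,rmD), free(left), robot_in(rmD)} ⊆ S  — applicable
  S \ del = {ball_in(b4,rmA), free(right), robot_in(rmD)}
  ∪ add   = {ball_in(b4,rmA), carry(b2,left), free(right), robot_in(rmD)}

== RESULT ==
["ball_in(b4,rmA)", "carry(b2,left)", "free(right)", "robot_in(rmD)"]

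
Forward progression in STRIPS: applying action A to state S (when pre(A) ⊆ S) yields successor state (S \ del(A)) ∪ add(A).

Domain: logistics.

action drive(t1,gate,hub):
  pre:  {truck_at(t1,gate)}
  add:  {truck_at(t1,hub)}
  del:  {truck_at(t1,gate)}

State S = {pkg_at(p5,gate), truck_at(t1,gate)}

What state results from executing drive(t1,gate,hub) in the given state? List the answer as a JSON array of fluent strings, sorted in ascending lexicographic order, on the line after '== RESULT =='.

Progress:
  pre ⊆ S: {truck_at(t1,gate)} ⊆ S  — applicable
  S \ del = {pkg_at(p5,gate)}
  ∪ add   = {pkg_at(p5,gate), truck_at(t1,hub)}

== RESULT ==
["pkg_at(p5,gate)", "truck_at(t1,hub)"]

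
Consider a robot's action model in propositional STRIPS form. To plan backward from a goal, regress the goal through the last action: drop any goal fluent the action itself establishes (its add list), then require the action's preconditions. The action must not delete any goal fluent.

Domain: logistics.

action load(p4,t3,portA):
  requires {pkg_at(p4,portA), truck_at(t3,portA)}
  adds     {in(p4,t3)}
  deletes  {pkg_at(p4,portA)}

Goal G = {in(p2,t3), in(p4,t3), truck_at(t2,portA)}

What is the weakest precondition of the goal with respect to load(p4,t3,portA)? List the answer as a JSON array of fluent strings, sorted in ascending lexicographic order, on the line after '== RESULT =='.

Compute (G \ add) ∪ pre:
  G ∩ del = {}  (empty — regression defined)
  G \ add = {in(p2,t3), in(p4,t3), truck_at(t2,portA)} \ {in(p4,t3)} = {in(p2,t3), truck_at(t2,portA)}
  ∪ pre   = {in(p2,t3), truck_at(t2,portA)} ∪ {pkg_at(p4,portA), truck_at(t3,portA)}
          = {in(p2,t3), pkg_at(p4,portA), truck_at(t2,portA), truck_at(t3,portA)}

== RESULT ==
["in(p2,t3)", "pkg_at(p4,portA)", "truck_at(t2,portA)", "truck_at(t3,portA)"]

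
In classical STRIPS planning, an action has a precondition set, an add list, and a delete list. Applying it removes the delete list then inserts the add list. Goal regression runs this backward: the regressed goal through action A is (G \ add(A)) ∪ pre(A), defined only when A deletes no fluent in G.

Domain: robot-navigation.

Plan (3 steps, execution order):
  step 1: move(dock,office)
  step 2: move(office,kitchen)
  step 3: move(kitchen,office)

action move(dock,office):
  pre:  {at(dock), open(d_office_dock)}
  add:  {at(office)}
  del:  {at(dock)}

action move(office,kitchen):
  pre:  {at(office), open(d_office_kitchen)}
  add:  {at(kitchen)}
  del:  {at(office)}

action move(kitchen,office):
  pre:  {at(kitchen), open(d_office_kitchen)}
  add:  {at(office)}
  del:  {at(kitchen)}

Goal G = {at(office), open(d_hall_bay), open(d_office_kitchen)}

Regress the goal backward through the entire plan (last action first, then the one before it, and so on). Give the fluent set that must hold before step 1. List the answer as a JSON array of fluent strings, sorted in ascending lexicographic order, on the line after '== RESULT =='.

Work backward from the goal:
  through step 3 (move(kitchen,office)): drop {at(office)}, keep {open(d_hall_bay), open(d_office_kitchen)}, require {at(kitchen), open(d_office_kitchen)}
    → {at(kitchen), open(d_hall_bay), open(d_office_kitchen)}
  through step 2 (move(office,kitchen)): drop {at(kitchen)}, keep {open(d_hall_bay), open(d_office_kitchen)}, require {at(office), open(d_office_kitchen)}
    → {at(office), open(d_hall_bay), open(d_office_kitchen)}
  through step 1 (move(dock,office)): drop {at(office)}, keep {open(d_hall_bay), open(d_office_kitchen)}, require {at(dock), open(d_office_dock)}
    → {at(dock), open(d_hall_bay), open(d_office_dock), open(d_office_kitchen)}

== RESULT ==
["at(dock)", "open(d_hall_bay)", "open(d_office_dock)", "open(d_office_kitchen)"]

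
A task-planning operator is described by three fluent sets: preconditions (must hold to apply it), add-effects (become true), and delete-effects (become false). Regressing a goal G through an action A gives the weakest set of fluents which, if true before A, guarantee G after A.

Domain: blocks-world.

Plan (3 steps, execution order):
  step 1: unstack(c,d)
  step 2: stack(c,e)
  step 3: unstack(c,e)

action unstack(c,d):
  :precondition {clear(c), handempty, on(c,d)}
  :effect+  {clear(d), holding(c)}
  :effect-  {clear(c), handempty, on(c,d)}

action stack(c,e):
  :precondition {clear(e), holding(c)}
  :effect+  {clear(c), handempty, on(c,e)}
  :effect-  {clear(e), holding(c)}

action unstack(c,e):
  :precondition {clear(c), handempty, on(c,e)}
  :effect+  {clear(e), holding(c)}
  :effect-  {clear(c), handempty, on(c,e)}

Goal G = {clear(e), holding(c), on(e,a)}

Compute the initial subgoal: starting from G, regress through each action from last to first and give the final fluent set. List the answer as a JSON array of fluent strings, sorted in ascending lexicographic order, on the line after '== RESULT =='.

Work backward from the goal:
  through step 3 (unstack(c,e)): drop {clear(e), holding(c)}, keep {on(e,a)}, require {clear(c), handempty, on(c,e)}
    → {clear(c), handempty, on(c,e), on(e,a)}
  through step 2 (stack(c,e)): drop {clear(c), handempty, on(c,e)}, keep {on(e,a)}, require {clear(e), holding(c)}
    → {clear(e), holding(c), on(e,a)}
  through step 1 (unstack(c,d)): drop {holding(c)}, keep {clear(e), on(e,a)}, require {clear(c), handempty, on(c,d)}
    → {clear(c), clear(e), handempty, on(c,d), on(e,a)}

== RESULT ==
["clear(c)", "clear(e)", "handempty", "on(c,d)", "on(e,a)"]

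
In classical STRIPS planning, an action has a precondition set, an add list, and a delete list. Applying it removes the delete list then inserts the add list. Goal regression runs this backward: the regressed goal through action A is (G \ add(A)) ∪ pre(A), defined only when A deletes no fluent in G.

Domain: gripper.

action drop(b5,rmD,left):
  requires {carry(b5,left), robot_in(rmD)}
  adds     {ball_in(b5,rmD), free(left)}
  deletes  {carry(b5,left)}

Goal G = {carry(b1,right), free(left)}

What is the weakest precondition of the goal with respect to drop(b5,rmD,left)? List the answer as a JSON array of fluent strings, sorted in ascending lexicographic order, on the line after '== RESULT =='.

Compute (G \ add) ∪ pre:
  G ∩ del = {}  (empty — regression defined)
  G \ add = {carry(b1,right), free(left)} \ {ball_in(b5,rmD), free(left)} = {carry(b1,right)}
  ∪ pre   = {carry(b1,right)} ∪ {carry(b5,left), robot_in(rmD)}
          = {carry(b1,right), carry(b5,left), robot_in(rmD)}

== RESULT ==
["carry(b1,right)", "carry(b5,left)", "robot_in(rmD)"]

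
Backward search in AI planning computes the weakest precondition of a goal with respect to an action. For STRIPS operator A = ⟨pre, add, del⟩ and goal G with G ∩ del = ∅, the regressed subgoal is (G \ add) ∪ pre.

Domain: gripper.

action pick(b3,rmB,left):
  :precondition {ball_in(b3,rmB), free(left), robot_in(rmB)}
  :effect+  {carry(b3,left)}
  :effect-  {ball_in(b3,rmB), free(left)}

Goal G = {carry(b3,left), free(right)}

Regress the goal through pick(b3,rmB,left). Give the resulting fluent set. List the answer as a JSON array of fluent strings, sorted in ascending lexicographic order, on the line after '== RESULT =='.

Regress:
  G ∩ del = {}  (empty — regression defined)
  G \ add = {carry(b3,left), free(right)} \ {carry(b3,left)} = {free(right)}
  ∪ pre   = {free(right)} ∪ {ball_in(b3,rmB), free(left), robot_in(rmB)}
          = {ball_in(b3,rmB), free(left), free(right), robot_in(rmB)}

== RESULT ==
["ball_in(b3,rmB)", "free(left)", "free(right)", "robot_in(rmB)"]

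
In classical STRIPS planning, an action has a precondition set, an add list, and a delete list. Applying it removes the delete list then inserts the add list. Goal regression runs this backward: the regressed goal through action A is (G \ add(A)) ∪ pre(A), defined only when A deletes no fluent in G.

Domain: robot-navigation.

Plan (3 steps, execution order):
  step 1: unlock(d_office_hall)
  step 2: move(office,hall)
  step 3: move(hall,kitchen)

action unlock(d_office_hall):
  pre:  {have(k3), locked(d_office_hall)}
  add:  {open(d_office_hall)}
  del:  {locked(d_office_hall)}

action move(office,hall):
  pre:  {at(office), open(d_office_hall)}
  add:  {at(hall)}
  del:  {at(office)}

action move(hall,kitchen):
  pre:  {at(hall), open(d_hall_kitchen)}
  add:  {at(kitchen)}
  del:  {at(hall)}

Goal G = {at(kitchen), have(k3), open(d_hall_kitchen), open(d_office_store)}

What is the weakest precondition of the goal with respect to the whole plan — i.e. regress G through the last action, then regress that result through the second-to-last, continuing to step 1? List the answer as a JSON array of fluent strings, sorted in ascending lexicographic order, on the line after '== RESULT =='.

Regress step by step:
  through step 3 (move(hall,kitchen)): drop {at(kitchen)}, keep {have(k3), open(d_hall_kitchen), open(d_office_store)}, require {at(hall), open(d_hall_kitchen)}
    → {at(hall), have(k3), open(d_hall_kitchen), open(d_office_store)}
  through step 2 (move(office,hall)): drop {at(hall)}, keep {have(k3), open(d_hall_kitchen), open(d_office_store)}, require {at(office), open(d_office_hall)}
    → {at(office), have(k3), open(d_hall_kitchen), open(d_office_hall), open(d_office_store)}
  through step 1 (unlock(d_office_hall)): drop {open(d_office_hall)}, keep {at(office), have(k3), open(d_hall_kitchen), open(d_office_store)}, require {have(k3), locked(d_office_hall)}
    → {at(office), have(k3), locked(d_office_hall), open(d_hall_kitchen), open(d_office_store)}

== RESULT ==
["at(office)", "have(k3)", "locked(d_office_hall)", "open(d_hall_kitchen)", "open(d_office_store)"]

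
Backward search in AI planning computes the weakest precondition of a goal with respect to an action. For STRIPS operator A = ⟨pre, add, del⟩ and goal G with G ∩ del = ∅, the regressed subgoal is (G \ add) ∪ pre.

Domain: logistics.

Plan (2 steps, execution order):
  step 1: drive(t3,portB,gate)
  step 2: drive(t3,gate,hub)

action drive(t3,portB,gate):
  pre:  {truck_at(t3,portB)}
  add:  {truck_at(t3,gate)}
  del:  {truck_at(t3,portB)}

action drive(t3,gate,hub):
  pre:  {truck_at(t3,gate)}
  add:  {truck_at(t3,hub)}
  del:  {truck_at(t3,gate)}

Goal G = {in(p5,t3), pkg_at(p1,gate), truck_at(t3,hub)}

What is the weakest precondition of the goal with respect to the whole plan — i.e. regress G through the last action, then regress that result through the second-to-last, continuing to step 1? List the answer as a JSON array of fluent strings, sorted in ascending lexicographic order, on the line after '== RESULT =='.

Regress step by step:
  through step 2 (drive(t3,gate,hub)): drop {truck_at(t3,hub)}, keep {in(p5,t3), pkg_at(p1,gate)}, require {truck_at(t3,gate)}
    → {in(p5,t3), pkg_at(p1,gate), truck_at(t3,gate)}
  through step 1 (drive(t3,portB,gate)): drop {truck_at(t3,gate)}, keep {in(p5,t3), pkg_at(p1,gate)}, require {truck_at(t3,portB)}
    → {in(p5,t3), pkg_at(p1,gate), truck_at(t3,portB)}

== RESULT ==
["in(p5,t3)", "pkg_at(p1,gate)", "truck_at(t3,portB)"]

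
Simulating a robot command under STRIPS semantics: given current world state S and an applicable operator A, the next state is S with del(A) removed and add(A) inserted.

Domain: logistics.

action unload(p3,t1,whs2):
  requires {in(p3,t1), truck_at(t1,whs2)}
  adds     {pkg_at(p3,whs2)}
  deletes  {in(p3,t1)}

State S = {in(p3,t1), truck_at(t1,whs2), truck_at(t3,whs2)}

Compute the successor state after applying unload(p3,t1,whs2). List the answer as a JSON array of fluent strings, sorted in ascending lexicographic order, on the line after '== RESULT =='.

Progress:
  pre ⊆ S: {in(p3,t1), truck_at(t1,whs2)} ⊆ S  — applicable
  S \ del = {truck_at(t1,whs2), truck_at(t3,whs2)}
  ∪ add   = {pkg_at(p3,whs2), truck_at(t1,whs2), truck_at(t3,whs2)}

== RESULT ==
["pkg_at(p3,whs2)", "truck_at(t1,whs2)", "truck_at(t3,whs2)"]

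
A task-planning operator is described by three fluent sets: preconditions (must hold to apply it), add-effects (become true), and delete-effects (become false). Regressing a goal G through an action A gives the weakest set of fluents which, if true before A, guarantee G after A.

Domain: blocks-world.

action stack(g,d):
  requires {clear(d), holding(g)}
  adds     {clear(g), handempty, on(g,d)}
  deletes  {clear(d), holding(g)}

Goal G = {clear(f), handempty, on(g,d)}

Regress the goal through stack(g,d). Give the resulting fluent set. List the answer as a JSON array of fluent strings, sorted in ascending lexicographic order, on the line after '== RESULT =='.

Regress:
  G ∩ del = {}  (empty — regression defined)
  G \ add = {clear(f), handempty, on(g,d)} \ {clear(g), handempty, on(g,d)} = {clear(f)}
  ∪ pre   = {clear(f)} ∪ {clear(d), holding(g)}
          = {clear(d), clear(f), holding(g)}

== RESULT ==
["clear(d)", "clear(f)", "holding(g)"]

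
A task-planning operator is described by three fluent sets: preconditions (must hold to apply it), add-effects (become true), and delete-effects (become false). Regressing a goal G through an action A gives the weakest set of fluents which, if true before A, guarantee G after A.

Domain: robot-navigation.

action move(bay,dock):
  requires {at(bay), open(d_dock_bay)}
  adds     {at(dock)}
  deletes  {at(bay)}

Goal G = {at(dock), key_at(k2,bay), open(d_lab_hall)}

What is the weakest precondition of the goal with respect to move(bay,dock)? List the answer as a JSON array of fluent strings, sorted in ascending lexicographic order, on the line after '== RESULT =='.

Regress:
  G ∩ del = {}  (empty — regression defined)
  G \ add = {at(dock), key_at(k2,bay), open(d_lab_hall)} \ {at(dock)} = {key_at(k2,bay), open(d_lab_hall)}
  ∪ pre   = {key_at(k2,bay), open(d_lab_hall)} ∪ {at(bay), open(d_dock_bay)}
          = {at(bay), key_at(k2,bay), open(d_dock_bay), open(d_lab_hall)}

== RESULT ==
["at(bay)", "key_at(k2,bay)", "open(d_dock_bay)", "open(d_lab_hall)"]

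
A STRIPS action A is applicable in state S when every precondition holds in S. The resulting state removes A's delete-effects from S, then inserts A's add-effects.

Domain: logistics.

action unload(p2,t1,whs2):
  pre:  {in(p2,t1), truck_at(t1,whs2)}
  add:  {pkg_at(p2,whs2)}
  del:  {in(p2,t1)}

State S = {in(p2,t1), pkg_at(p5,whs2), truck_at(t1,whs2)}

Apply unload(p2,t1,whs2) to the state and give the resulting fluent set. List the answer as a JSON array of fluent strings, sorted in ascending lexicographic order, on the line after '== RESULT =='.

Compute (S \ del) ∪ add:
  pre ⊆ S: {in(p2,t1), truck_at(t1,whs2)} ⊆ S  — applicable
  S \ del = {pkg_at(p5,whs2), truck_at(t1,whs2)}
  ∪ add   = {pkg_at(p2,whs2), pkg_at(p5,whs2), truck_at(t1,whs2)}

== RESULT ==
["pkg_at(p2,whs2)", "pkg_at(p5,whs2)", "truck_at(t1,whs2)"]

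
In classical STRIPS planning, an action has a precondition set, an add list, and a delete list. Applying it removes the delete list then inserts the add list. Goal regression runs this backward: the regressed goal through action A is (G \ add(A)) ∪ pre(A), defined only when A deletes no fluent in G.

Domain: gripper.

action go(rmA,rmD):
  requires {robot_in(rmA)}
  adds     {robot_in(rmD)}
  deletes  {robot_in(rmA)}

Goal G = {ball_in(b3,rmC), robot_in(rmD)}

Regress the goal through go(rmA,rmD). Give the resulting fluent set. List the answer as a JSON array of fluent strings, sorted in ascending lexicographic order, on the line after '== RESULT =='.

Compute (G \ add) ∪ pre:
  G ∩ del = {}  (empty — regression defined)
  G \ add = {ball_in(b3,rmC), robot_in(rmD)} \ {robot_in(rmD)} = {ball_in(b3,rmC)}
  ∪ pre   = {ball_in(b3,rmC)} ∪ {robot_in(rmA)}
          = {ball_in(b3,rmC), robot_in(rmA)}

== RESULT ==
["ball_in(b3,rmC)", "robot_in(rmA)"]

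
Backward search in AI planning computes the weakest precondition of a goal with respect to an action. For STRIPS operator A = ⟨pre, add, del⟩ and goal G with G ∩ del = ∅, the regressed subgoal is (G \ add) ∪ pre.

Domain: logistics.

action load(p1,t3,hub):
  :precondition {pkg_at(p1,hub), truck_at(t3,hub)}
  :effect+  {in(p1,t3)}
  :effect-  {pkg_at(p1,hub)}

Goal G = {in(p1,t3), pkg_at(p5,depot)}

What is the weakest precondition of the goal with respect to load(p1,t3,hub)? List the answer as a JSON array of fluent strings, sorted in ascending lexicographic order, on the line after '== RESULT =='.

Compute (G \ add) ∪ pre:
  G ∩ del = {}  (empty — regression defined)
  G \ add = {in(p1,t3), pkg_at(p5,depot)} \ {in(p1,t3)} = {pkg_at(p5,depot)}
  ∪ pre   = {pkg_at(p5,depot)} ∪ {pkg_at(p1,hub), truck_at(t3,hub)}
          = {pkg_at(p1,hub), pkg_at(p5,depot), truck_at(t3,hub)}

== RESULT ==
["pkg_at(p1,hub)", "pkg_at(p5,depot)", "truck_at(t3,hub)"]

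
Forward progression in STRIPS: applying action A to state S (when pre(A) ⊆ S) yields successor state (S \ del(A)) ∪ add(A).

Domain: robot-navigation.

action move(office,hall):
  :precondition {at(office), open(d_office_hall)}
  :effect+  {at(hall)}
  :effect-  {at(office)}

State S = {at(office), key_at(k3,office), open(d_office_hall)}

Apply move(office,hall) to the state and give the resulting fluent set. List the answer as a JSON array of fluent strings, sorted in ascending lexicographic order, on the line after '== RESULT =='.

Progress:
  pre ⊆ S: {at(office), open(d_office_hall)} ⊆ S  — applicable
  S \ del = {key_at(k3,office), open(d_office_hall)}
  ∪ add   = {at(hall), key_at(k3,office), open(d_office_hall)}

== RESULT ==
["at(hall)", "key_at(k3,office)", "open(d_office_hall)"]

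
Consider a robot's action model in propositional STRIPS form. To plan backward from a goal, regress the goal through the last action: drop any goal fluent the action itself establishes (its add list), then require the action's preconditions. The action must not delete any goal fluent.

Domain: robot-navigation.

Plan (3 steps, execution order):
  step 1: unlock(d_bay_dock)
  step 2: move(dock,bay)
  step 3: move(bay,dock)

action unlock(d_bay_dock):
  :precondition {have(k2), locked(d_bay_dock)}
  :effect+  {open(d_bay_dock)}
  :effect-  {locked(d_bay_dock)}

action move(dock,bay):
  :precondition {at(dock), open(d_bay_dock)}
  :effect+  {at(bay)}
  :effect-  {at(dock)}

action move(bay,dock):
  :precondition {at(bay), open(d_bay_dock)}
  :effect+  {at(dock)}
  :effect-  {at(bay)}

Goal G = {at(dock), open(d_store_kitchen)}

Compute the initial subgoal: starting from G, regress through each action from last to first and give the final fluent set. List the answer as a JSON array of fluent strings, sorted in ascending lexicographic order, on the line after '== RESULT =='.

Regress step by step:
  through step 3 (move(bay,dock)): drop {at(dock)}, keep {open(d_store_kitchen)}, require {at(bay), open(d_bay_dock)}
    → {at(bay), open(d_bay_dock), open(d_store_kitchen)}
  through step 2 (move(dock,bay)): drop {at(bay)}, keep {open(d_bay_dock), open(d_store_kitchen)}, require {at(dock), open(d_bay_dock)}
    → {at(dock), open(d_bay_dock), open(d_store_kitchen)}
  through step 1 (unlock(d_bay_dock)): drop {open(d_bay_dock)}, keep {at(dock), open(d_store_kitchen)}, require {have(k2), locked(d_bay_dock)}
    → {at(dock), have(k2), locked(d_bay_dock), open(d_store_kitchen)}

== RESULT ==
["at(dock)", "have(k2)", "locked(d_bay_dock)", "open(d_store_kitchen)"]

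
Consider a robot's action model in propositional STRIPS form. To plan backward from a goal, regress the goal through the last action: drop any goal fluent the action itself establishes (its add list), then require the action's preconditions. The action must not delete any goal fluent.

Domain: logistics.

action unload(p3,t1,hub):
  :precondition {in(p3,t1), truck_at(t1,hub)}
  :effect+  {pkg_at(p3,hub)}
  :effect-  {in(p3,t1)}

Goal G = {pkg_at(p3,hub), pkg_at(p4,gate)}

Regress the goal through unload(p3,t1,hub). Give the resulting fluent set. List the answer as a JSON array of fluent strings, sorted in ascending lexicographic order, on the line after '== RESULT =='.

Compute (G \ add) ∪ pre:
  G ∩ del = {}  (empty — regression defined)
  G \ add = {pkg_at(p3,hub), pkg_at(p4,gate)} \ {pkg_at(p3,hub)} = {pkg_at(p4,gate)}
  ∪ pre   = {pkg_at(p4,gate)} ∪ {in(p3,t1), truck_at(t1,hub)}
          = {in(p3,t1), pkg_at(p4,gate), truck_at(t1,hub)}

== RESULT ==
["in(p3,t1)", "pkg_at(p4,gate)", "truck_at(t1,hub)"]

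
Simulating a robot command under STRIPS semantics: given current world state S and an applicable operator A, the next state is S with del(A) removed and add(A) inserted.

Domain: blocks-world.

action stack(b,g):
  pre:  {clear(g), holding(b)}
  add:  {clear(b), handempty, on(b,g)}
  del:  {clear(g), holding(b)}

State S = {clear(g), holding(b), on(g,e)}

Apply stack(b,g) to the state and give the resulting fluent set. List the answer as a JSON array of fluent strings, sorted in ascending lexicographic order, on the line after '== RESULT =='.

Progress:
  pre ⊆ S: {clear(g), holding(b)} ⊆ S  — applicable
  S \ del = {on(g,e)}
  ∪ add   = {clear(b), handempty, on(b,g), on(g,e)}

== RESULT ==
["clear(b)", "handempty", "on(b,g)", "on(g,e)"]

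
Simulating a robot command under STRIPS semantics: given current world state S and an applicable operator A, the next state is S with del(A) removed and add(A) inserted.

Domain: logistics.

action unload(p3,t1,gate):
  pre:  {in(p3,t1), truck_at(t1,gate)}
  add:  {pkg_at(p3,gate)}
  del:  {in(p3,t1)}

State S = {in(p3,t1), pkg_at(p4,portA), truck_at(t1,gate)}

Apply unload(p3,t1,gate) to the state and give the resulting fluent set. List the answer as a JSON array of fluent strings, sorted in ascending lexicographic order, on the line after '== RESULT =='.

Compute (S \ del) ∪ add:
  pre ⊆ S: {in(p3,t1), truck_at(t1,gate)} ⊆ S  — applicable
  S \ del = {pkg_at(p4,portA), truck_at(t1,gate)}
  ∪ add   = {pkg_at(p3,gate), pkg_at(p4,portA), truck_at(t1,gate)}

== RESULT ==
["pkg_at(p3,gate)", "pkg_at(p4,portA)", "truck_at(t1,gate)"]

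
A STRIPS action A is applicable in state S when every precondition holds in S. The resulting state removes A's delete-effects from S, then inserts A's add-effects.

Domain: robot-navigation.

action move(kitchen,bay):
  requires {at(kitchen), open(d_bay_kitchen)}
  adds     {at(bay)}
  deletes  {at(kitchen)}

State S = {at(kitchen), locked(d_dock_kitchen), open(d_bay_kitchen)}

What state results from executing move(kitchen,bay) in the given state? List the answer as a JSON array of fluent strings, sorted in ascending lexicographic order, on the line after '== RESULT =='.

Compute (S \ del) ∪ add:
  pre ⊆ S: {at(kitchen), open(d_bay_kitchen)} ⊆ S  — applicable
  S \ del = {locked(d_dock_kitchen), open(d_bay_kitchen)}
  ∪ add   = {at(bay), locked(d_dock_kitchen), open(d_bay_kitchen)}

== RESULT ==
["at(bay)", "locked(d_dock_kitchen)", "open(d_bay_kitchen)"]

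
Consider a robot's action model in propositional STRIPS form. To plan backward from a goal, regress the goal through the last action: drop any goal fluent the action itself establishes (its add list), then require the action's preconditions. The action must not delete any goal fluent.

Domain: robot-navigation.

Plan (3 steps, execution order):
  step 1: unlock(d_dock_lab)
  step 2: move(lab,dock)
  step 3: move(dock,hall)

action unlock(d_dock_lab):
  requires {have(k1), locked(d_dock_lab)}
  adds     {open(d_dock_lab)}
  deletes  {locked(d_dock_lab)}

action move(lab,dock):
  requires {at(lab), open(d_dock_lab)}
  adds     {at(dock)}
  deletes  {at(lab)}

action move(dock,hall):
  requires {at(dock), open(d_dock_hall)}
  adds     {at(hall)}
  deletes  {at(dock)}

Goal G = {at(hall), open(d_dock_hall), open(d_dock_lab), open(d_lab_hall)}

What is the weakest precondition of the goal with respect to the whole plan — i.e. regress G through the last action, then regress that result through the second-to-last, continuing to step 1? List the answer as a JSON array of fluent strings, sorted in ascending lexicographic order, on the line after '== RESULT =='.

Regress step by step:
  through step 3 (move(dock,hall)): drop {at(hall)}, keep {open(d_dock_hall), open(d_dock_lab), open(d_lab_hall)}, require {at(dock), open(d_dock_hall)}
    → {at(dock), open(d_dock_hall), open(d_dock_lab), open(d_lab_hall)}
  through step 2 (move(lab,dock)): drop {at(dock)}, keep {open(d_dock_hall), open(d_dock_lab), open(d_lab_hall)}, require {at(lab), open(d_dock_lab)}
    → {at(lab), open(d_dock_hall), open(d_dock_lab), open(d_lab_hall)}
  through step 1 (unlock(d_dock_lab)): drop {open(d_dock_lab)}, keep {at(lab), open(d_dock_hall), open(d_lab_hall)}, require {have(k1), locked(d_dock_lab)}
    → {at(lab), have(k1), locked(d_dock_lab), open(d_dock_hall), open(d_lab_hall)}

== RESULT ==
["at(lab)", "have(k1)", "locked(d_dock_lab)", "open(d_dock_hall)", "open(d_lab_hall)"]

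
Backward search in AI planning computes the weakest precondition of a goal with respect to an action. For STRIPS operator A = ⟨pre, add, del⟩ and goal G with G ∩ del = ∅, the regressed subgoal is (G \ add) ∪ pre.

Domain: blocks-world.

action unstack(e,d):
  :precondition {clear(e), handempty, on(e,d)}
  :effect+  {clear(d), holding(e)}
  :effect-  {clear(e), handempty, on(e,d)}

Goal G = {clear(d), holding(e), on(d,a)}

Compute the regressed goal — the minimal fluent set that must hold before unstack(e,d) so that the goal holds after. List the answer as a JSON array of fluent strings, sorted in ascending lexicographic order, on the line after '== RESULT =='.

Regress:
  G ∩ del = {}  (empty — regression defined)
  G \ add = {clear(d), holding(e), on(d,a)} \ {clear(d), holding(e)} = {on(d,a)}
  ∪ pre   = {on(d,a)} ∪ {clear(e), handempty, on(e,d)}
          = {clear(e), handempty, on(d,a), on(e,d)}

== RESULT ==
["clear(e)", "handempty", "on(d,a)", "on(e,d)"]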